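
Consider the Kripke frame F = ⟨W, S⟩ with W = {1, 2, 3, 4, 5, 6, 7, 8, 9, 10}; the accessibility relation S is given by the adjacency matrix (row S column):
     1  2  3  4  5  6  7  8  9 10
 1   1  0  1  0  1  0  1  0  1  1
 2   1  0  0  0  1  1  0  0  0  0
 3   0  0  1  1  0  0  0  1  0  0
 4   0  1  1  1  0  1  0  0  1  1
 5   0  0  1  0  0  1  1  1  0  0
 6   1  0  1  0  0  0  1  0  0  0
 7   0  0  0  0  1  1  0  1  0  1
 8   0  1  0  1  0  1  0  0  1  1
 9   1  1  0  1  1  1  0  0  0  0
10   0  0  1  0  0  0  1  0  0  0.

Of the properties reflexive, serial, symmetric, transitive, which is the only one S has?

serial

Reflexive: no — 2 is not related to itself.
Serial: yes — every world has a successor (e.g. 1 S 1).
Symmetric: no — 1 S 10 but not 10 S 1.
Transitive: no — 1 S 3 and 3 S 4, but not 1 S 4.
Only serial holds.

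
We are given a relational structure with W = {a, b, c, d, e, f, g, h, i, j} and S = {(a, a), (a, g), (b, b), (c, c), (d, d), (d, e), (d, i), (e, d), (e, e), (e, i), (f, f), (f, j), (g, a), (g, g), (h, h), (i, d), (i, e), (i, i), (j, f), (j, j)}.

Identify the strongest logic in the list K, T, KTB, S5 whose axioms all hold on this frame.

S5

Reflexive (axiom T): yes — every world is S-related to itself.
Symmetric (axiom B): yes — every pair in S has its reverse in S.
Euclidean (axiom 5): yes — any two successors of a common world are S-related.
So F validates K, T, KTB, S5. The strongest is S5.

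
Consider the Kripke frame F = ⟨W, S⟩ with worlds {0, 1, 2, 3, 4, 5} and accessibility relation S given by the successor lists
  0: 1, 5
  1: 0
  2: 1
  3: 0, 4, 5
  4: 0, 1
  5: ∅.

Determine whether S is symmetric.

No

Symmetric: no — 0 S 5 but not 5 S 0.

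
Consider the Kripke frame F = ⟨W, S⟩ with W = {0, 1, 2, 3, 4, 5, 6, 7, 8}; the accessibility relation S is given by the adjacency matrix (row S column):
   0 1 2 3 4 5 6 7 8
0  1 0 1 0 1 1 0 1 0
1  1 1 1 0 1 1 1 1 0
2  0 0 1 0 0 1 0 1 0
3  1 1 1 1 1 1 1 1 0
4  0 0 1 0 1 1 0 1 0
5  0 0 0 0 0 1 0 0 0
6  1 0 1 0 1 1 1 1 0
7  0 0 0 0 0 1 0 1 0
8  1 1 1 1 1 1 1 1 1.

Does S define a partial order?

Yes

Reflexive: yes — every world is S-related to itself.
Transitive: yes — every two-step S-path is closed by a direct edge.
Antisymmetric: yes — no distinct pair is related both ways.
So S is a partial order.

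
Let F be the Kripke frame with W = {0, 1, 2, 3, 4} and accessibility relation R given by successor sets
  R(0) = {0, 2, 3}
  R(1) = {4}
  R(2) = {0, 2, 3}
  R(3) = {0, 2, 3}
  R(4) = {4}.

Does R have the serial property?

Serial: yes — every world has a successor (e.g. 0 R 0).

Yes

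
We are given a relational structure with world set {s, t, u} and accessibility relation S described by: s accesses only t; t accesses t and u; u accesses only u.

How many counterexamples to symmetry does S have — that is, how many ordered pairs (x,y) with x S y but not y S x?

Enumerating: (s,t), (t,u).

2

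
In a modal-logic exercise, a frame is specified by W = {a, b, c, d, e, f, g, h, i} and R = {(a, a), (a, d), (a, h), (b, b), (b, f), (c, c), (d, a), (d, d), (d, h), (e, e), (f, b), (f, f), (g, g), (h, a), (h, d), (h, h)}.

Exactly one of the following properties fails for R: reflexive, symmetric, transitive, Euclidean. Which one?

reflexive

Reflexive: no — i is not related to itself.
Symmetric: yes — every pair in R has its reverse in R.
Transitive: yes — every two-step R-path is closed by a direct edge.
Euclidean: yes — any two successors of a common world are R-related.
Only reflexive fails.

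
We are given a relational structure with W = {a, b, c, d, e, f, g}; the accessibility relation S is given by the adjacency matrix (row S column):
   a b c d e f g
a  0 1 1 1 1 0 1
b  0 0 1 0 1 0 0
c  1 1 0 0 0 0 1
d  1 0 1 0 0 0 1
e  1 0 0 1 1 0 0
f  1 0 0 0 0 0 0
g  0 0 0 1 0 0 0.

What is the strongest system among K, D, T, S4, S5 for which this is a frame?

D

Serial (axiom D): yes — every world has a successor (e.g. a S b).
Reflexive (axiom T): no — a is not related to itself.
Transitive (axiom 4): no — b S c and c S a, but not b S a.
Euclidean (axiom 5): no — a S b and a S d, but not b S d.
So F validates K, D; T would additionally require S to be reflexive. The strongest is D.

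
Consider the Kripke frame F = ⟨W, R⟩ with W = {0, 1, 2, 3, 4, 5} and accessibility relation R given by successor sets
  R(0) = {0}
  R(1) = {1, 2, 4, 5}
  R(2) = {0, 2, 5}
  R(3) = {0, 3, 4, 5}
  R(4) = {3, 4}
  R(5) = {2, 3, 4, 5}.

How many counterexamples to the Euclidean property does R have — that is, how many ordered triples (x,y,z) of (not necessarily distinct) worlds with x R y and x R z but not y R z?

20

Enumerating: (1,2,1), (1,2,4), (1,4,1), (1,4,2), (1,4,5), (1,5,1), (2,0,2), (2,0,5), (2,5,0), (3,0,3), (3,0,4), (3,0,5), … and 8 more.
Total: 20.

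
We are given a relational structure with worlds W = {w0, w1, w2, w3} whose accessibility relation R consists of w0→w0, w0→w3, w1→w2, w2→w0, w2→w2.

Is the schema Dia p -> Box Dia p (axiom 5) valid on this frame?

Axiom 5 corresponds to the accessibility relation being Euclidean.
Euclidean: no — w0 R w3 and w0 R w0, but not w3 R w0.

No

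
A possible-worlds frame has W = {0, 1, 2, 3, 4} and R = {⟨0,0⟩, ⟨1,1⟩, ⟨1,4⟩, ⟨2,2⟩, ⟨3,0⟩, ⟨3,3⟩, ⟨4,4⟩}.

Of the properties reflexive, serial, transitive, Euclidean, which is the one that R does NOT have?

Reflexive: yes — every world is R-related to itself.
Serial: yes — every world has a successor (e.g. 0 R 0).
Transitive: yes — every two-step R-path is closed by a direct edge.
Euclidean: no — 1 R 4 and 1 R 1, but not 4 R 1.
Only Euclidean fails.

Euclidean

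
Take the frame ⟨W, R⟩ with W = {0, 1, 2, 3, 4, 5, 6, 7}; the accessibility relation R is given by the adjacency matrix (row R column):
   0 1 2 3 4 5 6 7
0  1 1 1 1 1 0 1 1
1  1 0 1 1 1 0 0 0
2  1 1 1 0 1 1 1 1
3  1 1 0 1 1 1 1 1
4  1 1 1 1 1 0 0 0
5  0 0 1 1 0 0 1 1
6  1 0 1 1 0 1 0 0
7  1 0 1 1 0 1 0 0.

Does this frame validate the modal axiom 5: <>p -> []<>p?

No

The schema 5 characterises exactly the Euclidean frames.
Euclidean: no — 0 R 1 and 0 R 6, but not 1 R 6.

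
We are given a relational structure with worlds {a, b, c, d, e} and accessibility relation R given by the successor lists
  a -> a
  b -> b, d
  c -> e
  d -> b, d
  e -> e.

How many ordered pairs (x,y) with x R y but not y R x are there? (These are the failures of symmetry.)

Enumerating: (c,e).

1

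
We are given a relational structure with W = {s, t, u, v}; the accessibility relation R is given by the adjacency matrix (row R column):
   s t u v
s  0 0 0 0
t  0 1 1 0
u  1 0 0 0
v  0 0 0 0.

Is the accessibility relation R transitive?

No

Transitive: no — t R u and u R s, but not t R s.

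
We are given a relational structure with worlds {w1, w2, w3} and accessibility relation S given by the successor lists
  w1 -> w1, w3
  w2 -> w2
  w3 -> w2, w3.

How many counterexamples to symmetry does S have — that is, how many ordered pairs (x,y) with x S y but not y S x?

2

Enumerating: (w1,w3), (w3,w2).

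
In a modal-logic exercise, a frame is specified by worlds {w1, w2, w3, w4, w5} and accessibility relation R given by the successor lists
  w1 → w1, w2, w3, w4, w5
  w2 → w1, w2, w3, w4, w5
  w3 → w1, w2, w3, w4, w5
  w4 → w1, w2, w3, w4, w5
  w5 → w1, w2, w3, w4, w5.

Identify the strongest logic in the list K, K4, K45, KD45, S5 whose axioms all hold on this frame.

Transitive (axiom 4): yes — every two-step R-path is closed by a direct edge.
Euclidean (axiom 5): yes — any two successors of a common world are R-related.
Serial (axiom D): yes — every world has a successor (e.g. w1 R w1).
Reflexive (axiom T): yes — every world is R-related to itself.
So F validates K, K4, K45, KD45, S5. The strongest is S5.

S5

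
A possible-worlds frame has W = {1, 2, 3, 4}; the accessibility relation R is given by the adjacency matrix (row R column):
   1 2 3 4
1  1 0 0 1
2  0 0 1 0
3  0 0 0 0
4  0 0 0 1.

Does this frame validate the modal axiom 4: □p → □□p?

Axiom 4 corresponds to the accessibility relation being transitive.
Transitive: yes — every two-step R-path is closed by a direct edge.

Yes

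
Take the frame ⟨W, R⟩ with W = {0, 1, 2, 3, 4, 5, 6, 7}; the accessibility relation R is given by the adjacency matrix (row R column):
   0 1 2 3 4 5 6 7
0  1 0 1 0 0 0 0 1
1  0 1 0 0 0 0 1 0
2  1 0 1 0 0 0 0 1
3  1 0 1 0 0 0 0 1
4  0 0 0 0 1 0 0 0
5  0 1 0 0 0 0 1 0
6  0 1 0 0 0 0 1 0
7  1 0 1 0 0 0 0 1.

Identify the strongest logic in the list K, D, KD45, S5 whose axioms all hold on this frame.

Serial (axiom D): yes — every world has a successor (e.g. 0 R 0).
Euclidean (axiom 5): yes — any two successors of a common world are R-related.
Transitive (axiom 4): yes — every two-step R-path is closed by a direct edge.
Reflexive (axiom T): no — 3 is not related to itself.
So F validates K, D, KD45; S5 would additionally require R to be reflexive. The strongest is KD45.

KD45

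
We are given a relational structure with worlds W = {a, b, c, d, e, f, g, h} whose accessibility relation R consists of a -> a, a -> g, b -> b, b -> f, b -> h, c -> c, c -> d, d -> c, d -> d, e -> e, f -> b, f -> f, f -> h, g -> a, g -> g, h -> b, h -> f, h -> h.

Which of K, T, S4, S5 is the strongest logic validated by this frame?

S5

Reflexive (axiom T): yes — every world is R-related to itself.
Transitive (axiom 4): yes — every two-step R-path is closed by a direct edge.
Euclidean (axiom 5): yes — any two successors of a common world are R-related.
So F validates K, T, S4, S5. The strongest is S5.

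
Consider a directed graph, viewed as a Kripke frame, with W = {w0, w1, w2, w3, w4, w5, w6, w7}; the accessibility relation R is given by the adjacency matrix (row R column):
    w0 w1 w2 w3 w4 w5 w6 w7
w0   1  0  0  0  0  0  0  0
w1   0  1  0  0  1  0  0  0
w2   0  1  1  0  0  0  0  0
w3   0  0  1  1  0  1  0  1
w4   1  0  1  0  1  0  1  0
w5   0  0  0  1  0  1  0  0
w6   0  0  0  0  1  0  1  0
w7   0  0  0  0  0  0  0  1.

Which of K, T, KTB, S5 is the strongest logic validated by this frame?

Reflexive (axiom T): yes — every world is R-related to itself.
Symmetric (axiom B): no — w1 R w4 but not w4 R w1.
Euclidean (axiom 5): no — w3 R w2 and w3 R w5, but not w2 R w5.
So F validates K, T; KTB would additionally require R to be symmetric. The strongest is T.

T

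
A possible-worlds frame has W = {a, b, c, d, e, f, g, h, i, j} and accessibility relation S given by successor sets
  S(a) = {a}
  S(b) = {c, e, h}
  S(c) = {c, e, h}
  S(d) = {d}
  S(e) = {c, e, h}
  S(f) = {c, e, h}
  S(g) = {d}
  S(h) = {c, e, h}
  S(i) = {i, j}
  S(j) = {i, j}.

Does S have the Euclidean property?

Euclidean: yes — any two successors of a common world are S-related.

Yes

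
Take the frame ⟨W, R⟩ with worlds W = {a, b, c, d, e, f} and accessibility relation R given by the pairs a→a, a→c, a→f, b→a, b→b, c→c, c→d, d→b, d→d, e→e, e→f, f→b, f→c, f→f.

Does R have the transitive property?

No

Transitive: no — a R c and c R d, but not a R d.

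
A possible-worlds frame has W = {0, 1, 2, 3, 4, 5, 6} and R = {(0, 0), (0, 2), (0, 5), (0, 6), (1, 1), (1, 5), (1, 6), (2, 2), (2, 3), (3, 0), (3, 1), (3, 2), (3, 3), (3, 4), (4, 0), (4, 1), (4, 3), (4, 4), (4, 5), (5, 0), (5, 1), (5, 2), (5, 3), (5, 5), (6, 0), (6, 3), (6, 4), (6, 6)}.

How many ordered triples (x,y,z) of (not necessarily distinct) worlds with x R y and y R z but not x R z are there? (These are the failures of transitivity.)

Enumerating: (0,2,3), (0,5,1), (0,5,3), (0,6,3), (0,6,4), (1,5,0), (1,5,2), (1,5,3), (1,6,0), (1,6,3), (1,6,4), (2,3,0), … and 21 more.
Total: 33.

33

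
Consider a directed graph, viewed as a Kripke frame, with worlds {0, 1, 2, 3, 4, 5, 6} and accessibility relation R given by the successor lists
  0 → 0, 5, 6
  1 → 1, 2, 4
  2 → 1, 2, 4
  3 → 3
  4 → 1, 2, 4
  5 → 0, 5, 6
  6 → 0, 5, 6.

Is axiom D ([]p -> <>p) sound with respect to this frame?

Axiom D corresponds to the accessibility relation being serial.
Serial: yes — every world has a successor (e.g. 0 R 0).

Yes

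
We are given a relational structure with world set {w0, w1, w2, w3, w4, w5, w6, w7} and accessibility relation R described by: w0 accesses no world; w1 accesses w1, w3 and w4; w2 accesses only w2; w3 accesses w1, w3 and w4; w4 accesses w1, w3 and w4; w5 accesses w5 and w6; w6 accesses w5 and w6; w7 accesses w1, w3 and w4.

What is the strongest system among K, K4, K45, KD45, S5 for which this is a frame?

K45

Transitive (axiom 4): yes — every two-step R-path is closed by a direct edge.
Euclidean (axiom 5): yes — any two successors of a common world are R-related.
Serial (axiom D): no — w0 has no R-successor.
Reflexive (axiom T): no — w0 is not related to itself.
So F validates K, K4, K45; KD45 would additionally require R to be serial. The strongest is K45.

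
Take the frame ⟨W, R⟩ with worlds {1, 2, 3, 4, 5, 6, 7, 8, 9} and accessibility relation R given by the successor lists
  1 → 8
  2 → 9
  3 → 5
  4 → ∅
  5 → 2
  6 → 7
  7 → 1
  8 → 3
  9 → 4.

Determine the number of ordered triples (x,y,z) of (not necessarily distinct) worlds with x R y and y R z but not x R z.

Enumerating: (1,8,3), (2,9,4), (3,5,2), (5,2,9), (6,7,1), (7,1,8), (8,3,5).

7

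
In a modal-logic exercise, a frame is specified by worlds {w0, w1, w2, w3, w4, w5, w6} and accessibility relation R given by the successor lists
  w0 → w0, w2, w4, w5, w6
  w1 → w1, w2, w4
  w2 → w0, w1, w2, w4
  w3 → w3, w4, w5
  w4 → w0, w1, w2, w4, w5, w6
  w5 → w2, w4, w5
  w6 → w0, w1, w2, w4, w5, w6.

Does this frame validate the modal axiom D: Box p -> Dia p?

Yes

The schema D characterises exactly the serial frames.
Serial: yes — every world has a successor (e.g. w0 R w0).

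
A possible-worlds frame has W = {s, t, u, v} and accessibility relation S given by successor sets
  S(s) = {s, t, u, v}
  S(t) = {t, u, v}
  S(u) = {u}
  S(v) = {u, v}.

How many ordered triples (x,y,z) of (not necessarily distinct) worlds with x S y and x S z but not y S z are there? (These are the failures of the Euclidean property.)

10

Enumerating: (s,t,s), (s,u,s), (s,u,t), (s,u,v), (s,v,s), (s,v,t), (t,u,t), (t,u,v), (t,v,t), (v,u,v).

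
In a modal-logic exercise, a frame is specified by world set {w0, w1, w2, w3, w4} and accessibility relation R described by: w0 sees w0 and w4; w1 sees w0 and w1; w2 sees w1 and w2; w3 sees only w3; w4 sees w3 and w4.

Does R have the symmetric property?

No

Symmetric: no — w0 R w4 but not w4 R w0.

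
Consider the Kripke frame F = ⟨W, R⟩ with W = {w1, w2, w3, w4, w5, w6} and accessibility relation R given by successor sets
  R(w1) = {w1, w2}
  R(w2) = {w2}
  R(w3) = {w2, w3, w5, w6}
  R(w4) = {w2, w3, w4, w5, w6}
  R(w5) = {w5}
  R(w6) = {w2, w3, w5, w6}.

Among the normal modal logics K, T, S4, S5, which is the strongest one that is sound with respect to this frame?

S4

Reflexive (axiom T): yes — every world is R-related to itself.
Transitive (axiom 4): yes — every two-step R-path is closed by a direct edge.
Euclidean (axiom 5): no — w3 R w2 and w3 R w5, but not w2 R w5.
So F validates K, T, S4; S5 would additionally require R to be Euclidean. The strongest is S4.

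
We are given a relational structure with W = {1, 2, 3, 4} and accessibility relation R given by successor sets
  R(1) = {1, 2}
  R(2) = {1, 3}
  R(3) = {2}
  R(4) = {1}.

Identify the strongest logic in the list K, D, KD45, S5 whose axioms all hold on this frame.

Serial (axiom D): yes — every world has a successor (e.g. 1 R 1).
Euclidean (axiom 5): no — 2 R 1 and 2 R 3, but not 1 R 3.
Transitive (axiom 4): no — 1 R 2 and 2 R 3, but not 1 R 3.
Reflexive (axiom T): no — 2 is not related to itself.
So F validates K, D; KD45 would additionally require R to be Euclidean and transitive. The strongest is D.

D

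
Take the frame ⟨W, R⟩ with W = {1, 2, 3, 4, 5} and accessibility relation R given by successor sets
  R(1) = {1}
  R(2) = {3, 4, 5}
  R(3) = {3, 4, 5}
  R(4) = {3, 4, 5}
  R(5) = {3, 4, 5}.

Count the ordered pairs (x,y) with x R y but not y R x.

Enumerating: (2,3), (2,4), (2,5).

3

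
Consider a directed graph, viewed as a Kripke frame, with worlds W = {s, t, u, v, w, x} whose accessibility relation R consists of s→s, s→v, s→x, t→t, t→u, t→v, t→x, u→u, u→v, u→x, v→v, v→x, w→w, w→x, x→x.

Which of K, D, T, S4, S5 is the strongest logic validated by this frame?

Serial (axiom D): yes — every world has a successor (e.g. s R s).
Reflexive (axiom T): yes — every world is R-related to itself.
Transitive (axiom 4): yes — every two-step R-path is closed by a direct edge.
Euclidean (axiom 5): no — s R x and s R v, but not x R v.
So F validates K, D, T, S4; S5 would additionally require R to be Euclidean. The strongest is S4.

S4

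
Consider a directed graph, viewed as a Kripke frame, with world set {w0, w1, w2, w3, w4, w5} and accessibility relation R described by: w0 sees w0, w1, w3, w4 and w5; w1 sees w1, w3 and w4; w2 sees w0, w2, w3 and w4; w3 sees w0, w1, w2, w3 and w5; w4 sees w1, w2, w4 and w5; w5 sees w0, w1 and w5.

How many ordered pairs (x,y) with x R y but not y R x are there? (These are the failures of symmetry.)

Enumerating: (w0,w1), (w0,w4), (w2,w0), (w3,w5), (w4,w5), (w5,w1).

6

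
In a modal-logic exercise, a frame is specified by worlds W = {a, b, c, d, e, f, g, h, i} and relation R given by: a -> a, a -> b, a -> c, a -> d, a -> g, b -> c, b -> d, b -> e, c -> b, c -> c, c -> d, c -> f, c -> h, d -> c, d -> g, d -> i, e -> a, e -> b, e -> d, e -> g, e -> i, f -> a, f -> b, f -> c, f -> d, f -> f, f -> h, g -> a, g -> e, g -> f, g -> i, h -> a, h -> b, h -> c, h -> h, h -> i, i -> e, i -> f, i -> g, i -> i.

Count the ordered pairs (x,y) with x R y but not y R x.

17

Enumerating: (a,b), (a,c), (a,d), (b,d), (d,g), (d,i), (e,a), (e,d), (f,a), (f,b), (f,d), (f,h), (g,f), (h,a), (h,b), (h,i), (i,f).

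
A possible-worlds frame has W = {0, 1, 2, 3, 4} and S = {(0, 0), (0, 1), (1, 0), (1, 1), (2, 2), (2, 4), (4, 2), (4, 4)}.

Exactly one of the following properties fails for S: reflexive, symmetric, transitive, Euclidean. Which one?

Reflexive: no — 3 is not related to itself.
Symmetric: yes — every pair in S has its reverse in S.
Transitive: yes — every two-step S-path is closed by a direct edge.
Euclidean: yes — any two successors of a common world are S-related.
Only reflexive fails.

reflexive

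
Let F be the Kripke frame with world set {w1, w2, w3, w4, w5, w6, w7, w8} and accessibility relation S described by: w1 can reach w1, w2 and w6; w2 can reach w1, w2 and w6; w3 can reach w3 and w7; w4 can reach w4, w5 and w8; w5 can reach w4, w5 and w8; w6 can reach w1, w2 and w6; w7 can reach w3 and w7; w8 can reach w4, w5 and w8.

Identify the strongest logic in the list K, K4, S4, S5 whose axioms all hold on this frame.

S5

Transitive (axiom 4): yes — every two-step S-path is closed by a direct edge.
Reflexive (axiom T): yes — every world is S-related to itself.
Euclidean (axiom 5): yes — any two successors of a common world are S-related.
So F validates K, K4, S4, S5. The strongest is S5.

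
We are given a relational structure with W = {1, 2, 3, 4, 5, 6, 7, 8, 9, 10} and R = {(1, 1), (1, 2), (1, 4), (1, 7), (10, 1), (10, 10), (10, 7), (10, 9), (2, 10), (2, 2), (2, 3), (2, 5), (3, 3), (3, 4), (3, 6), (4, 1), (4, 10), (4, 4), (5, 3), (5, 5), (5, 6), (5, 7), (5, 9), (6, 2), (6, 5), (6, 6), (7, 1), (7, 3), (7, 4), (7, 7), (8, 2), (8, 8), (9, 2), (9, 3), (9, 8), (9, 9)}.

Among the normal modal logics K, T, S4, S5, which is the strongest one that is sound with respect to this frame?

T

Reflexive (axiom T): yes — every world is R-related to itself.
Transitive (axiom 4): no — 1 R 2 and 2 R 10, but not 1 R 10.
Euclidean (axiom 5): no — 1 R 2 and 1 R 4, but not 2 R 4.
So F validates K, T; S4 would additionally require R to be transitive. The strongest is T.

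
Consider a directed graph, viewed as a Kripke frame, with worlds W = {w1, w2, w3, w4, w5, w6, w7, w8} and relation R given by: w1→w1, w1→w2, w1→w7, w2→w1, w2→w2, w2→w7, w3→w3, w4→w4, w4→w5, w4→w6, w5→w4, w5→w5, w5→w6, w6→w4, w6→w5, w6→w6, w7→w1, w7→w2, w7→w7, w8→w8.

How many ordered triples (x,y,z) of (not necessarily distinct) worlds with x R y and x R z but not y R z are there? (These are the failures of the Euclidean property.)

R is Euclidean; there are no such tuples.

0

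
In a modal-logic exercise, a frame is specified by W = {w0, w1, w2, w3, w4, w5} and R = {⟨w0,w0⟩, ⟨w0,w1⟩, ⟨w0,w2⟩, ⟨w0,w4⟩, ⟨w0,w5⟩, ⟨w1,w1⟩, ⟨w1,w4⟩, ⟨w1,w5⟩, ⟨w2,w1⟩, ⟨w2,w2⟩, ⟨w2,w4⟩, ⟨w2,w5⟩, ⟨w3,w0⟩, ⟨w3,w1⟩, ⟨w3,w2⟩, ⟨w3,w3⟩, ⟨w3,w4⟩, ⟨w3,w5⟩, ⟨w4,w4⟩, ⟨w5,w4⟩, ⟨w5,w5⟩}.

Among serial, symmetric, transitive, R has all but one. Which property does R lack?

Serial: yes — every world has a successor (e.g. w0 R w0).
Symmetric: no — w0 R w1 but not w1 R w0.
Transitive: yes — every two-step R-path is closed by a direct edge.
Only symmetric fails.

symmetric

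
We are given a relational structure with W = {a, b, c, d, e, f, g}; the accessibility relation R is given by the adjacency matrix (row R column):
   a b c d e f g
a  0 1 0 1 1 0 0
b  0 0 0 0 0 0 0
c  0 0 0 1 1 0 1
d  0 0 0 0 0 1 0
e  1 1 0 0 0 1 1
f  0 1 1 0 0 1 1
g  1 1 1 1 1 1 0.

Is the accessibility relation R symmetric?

No

Symmetric: no — a R b but not b R a.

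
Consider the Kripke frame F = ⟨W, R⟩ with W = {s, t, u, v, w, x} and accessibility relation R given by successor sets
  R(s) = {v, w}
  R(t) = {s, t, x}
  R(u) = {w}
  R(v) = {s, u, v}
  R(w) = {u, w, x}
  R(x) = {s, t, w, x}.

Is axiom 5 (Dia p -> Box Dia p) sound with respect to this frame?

No

The schema 5 characterises exactly the Euclidean frames.
Euclidean: no — s R v and s R w, but not v R w.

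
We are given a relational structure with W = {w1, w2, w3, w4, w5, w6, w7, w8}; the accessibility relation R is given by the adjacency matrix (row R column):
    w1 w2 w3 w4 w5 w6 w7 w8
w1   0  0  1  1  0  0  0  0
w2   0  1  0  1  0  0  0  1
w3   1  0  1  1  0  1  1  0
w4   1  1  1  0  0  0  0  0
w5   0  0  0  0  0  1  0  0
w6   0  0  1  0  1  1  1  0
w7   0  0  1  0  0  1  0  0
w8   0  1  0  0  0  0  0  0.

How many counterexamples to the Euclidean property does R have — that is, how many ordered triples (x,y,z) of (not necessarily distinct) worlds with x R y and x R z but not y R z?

Enumerating: (w1,w4,w4), (w2,w4,w4), (w2,w4,w8), (w2,w8,w4), (w2,w8,w8), (w3,w1,w1), (w3,w1,w6), (w3,w1,w7), (w3,w4,w4), (w3,w4,w6), (w3,w4,w7), (w3,w6,w1), … and 15 more.
Total: 27.

27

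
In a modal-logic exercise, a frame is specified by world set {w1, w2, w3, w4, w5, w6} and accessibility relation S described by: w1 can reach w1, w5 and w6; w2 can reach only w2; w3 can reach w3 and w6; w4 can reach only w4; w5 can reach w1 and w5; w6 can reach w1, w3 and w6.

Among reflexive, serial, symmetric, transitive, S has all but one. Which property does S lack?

Reflexive: yes — every world is S-related to itself.
Serial: yes — every world has a successor (e.g. w1 S w1).
Symmetric: yes — every pair in S has its reverse in S.
Transitive: no — w1 S w6 and w6 S w3, but not w1 S w3.
Only transitive fails.

transitive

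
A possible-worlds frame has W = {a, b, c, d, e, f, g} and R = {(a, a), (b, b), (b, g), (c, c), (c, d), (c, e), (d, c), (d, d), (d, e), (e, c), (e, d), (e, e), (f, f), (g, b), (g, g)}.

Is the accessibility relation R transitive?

Transitive: yes — every two-step R-path is closed by a direct edge.

Yes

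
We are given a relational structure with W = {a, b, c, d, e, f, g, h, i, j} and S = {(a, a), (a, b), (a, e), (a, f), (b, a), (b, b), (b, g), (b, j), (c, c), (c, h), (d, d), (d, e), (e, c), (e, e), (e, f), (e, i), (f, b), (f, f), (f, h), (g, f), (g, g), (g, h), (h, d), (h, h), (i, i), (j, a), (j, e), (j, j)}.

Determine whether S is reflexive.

Yes

Reflexive: yes — every world is S-related to itself.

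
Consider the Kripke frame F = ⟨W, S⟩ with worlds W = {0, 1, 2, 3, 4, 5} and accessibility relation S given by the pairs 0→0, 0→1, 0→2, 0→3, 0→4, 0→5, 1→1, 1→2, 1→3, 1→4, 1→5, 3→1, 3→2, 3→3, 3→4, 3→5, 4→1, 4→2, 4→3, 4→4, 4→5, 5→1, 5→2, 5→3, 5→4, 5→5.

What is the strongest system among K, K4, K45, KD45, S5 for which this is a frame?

Transitive (axiom 4): yes — every two-step S-path is closed by a direct edge.
Euclidean (axiom 5): no — 0 S 2 and 0 S 1, but not 2 S 1.
Serial (axiom D): no — 2 has no S-successor.
Reflexive (axiom T): no — 2 is not related to itself.
So F validates K, K4; K45 would additionally require S to be Euclidean. The strongest is K4.

K4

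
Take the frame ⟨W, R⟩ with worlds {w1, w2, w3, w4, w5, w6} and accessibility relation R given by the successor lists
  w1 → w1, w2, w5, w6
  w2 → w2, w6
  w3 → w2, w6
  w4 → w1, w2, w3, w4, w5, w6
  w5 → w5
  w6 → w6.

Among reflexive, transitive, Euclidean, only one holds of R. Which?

Reflexive: no — w3 is not related to itself.
Transitive: yes — every two-step R-path is closed by a direct edge.
Euclidean: no — w1 R w2 and w1 R w5, but not w2 R w5.
Only transitive holds.

transitive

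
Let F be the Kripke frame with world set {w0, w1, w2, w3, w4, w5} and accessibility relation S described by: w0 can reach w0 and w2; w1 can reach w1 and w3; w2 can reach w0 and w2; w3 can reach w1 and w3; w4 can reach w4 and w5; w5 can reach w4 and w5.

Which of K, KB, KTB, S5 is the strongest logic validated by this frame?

S5

Symmetric (axiom B): yes — every pair in S has its reverse in S.
Reflexive (axiom T): yes — every world is S-related to itself.
Euclidean (axiom 5): yes — any two successors of a common world are S-related.
So F validates K, KB, KTB, S5. The strongest is S5.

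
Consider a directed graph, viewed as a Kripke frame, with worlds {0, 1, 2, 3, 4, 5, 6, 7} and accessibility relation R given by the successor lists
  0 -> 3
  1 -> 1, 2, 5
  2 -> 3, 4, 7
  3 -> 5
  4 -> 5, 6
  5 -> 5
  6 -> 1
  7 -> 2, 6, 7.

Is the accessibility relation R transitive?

No

Transitive: no — 0 R 3 and 3 R 5, but not 0 R 5.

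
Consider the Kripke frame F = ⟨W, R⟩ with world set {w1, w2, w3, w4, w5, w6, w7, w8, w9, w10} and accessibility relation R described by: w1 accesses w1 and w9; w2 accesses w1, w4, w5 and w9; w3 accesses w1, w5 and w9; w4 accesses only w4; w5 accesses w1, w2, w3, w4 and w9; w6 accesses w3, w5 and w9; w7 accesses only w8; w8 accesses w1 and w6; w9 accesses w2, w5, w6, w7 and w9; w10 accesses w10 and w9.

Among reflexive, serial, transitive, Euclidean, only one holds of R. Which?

serial

Reflexive: no — w2 is not related to itself.
Serial: yes — every world has a successor (e.g. w1 R w1).
Transitive: no — w1 R w9 and w9 R w2, but not w1 R w2.
Euclidean: no — w2 R w1 and w2 R w4, but not w1 R w4.
Only serial holds.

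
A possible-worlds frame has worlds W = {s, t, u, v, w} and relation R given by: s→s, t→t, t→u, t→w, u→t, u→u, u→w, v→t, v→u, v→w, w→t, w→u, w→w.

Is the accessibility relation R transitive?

Transitive: yes — every two-step R-path is closed by a direct edge.

Yes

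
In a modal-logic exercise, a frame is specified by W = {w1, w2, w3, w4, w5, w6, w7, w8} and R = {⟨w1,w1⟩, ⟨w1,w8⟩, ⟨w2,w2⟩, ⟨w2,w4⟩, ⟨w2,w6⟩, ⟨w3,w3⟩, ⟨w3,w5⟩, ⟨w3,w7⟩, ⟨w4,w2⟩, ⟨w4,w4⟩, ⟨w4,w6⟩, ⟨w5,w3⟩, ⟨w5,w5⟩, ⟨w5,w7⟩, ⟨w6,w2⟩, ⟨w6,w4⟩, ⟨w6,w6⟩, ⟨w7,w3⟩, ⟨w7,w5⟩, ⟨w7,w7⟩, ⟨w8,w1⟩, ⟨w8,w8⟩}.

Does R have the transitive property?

Yes

Transitive: yes — every two-step R-path is closed by a direct edge.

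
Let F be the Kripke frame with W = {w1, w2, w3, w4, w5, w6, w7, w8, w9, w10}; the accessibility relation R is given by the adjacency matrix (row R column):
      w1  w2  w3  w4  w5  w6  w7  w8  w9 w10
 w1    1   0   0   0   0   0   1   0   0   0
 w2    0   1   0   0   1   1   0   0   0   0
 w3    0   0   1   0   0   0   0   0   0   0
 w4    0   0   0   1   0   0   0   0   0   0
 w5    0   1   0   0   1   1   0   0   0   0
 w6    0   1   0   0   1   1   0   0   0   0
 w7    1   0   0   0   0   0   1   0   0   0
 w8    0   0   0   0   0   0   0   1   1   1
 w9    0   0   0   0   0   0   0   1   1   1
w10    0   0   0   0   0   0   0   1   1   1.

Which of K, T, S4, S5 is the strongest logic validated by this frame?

Reflexive (axiom T): yes — every world is R-related to itself.
Transitive (axiom 4): yes — every two-step R-path is closed by a direct edge.
Euclidean (axiom 5): yes — any two successors of a common world are R-related.
So F validates K, T, S4, S5. The strongest is S5.

S5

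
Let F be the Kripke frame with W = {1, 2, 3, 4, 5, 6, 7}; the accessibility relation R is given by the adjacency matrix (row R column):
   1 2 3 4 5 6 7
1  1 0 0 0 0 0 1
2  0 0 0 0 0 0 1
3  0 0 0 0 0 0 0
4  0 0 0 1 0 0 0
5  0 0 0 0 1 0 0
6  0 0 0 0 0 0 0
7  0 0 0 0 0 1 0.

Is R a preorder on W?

No

Reflexive: no — 2 is not related to itself.
Transitive: no — 1 R 7 and 7 R 6, but not 1 R 6.
So R is not a preorder.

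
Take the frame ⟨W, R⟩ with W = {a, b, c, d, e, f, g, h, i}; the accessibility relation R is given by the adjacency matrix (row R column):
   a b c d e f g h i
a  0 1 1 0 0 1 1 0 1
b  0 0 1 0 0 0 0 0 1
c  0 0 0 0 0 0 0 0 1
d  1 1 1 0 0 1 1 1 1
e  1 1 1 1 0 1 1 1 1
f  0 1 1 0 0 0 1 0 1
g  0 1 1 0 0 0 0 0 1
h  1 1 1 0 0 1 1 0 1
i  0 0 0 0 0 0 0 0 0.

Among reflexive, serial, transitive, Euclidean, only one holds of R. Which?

Reflexive: no — a is not related to itself.
Serial: no — i has no R-successor.
Transitive: yes — every two-step R-path is closed by a direct edge.
Euclidean: no — a R b and a R f, but not b R f.
Only transitive holds.

transitive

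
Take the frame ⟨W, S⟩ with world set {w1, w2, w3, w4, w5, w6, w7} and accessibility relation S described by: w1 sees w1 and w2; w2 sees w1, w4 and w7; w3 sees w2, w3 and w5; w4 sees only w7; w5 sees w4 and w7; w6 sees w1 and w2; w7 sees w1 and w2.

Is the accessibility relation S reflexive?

No

Reflexive: no — w2 is not related to itself.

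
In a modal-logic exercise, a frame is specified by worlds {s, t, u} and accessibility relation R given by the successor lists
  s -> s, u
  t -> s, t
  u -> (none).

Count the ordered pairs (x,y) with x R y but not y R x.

2

Enumerating: (s,u), (t,s).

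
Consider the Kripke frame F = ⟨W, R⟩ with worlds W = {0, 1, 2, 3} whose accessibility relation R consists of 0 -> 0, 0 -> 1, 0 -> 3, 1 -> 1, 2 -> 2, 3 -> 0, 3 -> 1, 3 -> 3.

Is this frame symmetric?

Symmetric: no — 0 R 1 but not 1 R 0.

No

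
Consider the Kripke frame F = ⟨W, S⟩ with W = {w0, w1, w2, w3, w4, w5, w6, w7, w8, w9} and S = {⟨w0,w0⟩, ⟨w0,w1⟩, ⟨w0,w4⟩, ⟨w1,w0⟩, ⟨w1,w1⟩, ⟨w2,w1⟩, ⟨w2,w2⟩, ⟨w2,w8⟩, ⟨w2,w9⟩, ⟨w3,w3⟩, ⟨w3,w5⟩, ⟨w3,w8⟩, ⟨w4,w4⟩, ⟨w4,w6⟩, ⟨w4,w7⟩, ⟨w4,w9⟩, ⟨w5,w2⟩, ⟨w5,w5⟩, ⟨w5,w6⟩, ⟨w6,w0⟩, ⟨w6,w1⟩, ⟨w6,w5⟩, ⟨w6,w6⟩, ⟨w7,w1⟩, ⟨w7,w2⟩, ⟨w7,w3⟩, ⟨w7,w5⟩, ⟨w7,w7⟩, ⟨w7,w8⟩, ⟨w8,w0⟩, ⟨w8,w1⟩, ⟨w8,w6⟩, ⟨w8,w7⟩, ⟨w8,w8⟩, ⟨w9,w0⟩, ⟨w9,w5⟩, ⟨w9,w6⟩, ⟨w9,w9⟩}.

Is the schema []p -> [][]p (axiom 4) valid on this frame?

No

By correspondence theory, 4 is valid on a frame iff S is transitive.
Transitive: no — w0 S w4 and w4 S w6, but not w0 S w6.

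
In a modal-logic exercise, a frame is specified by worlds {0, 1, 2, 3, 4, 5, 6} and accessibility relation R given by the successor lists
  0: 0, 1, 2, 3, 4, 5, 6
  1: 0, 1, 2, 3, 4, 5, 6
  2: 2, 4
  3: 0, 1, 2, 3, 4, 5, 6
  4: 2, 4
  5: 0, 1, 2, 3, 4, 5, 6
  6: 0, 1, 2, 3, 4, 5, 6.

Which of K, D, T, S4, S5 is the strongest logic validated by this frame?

Serial (axiom D): yes — every world has a successor (e.g. 0 R 0).
Reflexive (axiom T): yes — every world is R-related to itself.
Transitive (axiom 4): yes — every two-step R-path is closed by a direct edge.
Euclidean (axiom 5): no — 0 R 2 and 0 R 1, but not 2 R 1.
So F validates K, D, T, S4; S5 would additionally require R to be Euclidean. The strongest is S4.

S4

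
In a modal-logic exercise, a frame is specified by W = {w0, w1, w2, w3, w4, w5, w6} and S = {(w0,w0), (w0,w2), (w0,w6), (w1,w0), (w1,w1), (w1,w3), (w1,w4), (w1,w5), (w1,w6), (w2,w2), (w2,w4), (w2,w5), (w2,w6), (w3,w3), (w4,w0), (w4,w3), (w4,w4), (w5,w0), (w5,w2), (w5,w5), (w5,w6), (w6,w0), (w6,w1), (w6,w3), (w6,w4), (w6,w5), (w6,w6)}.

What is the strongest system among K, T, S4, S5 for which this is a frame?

T

Reflexive (axiom T): yes — every world is S-related to itself.
Transitive (axiom 4): no — w0 S w2 and w2 S w4, but not w0 S w4.
Euclidean (axiom 5): no — w0 S w6 and w0 S w2, but not w6 S w2.
So F validates K, T; S4 would additionally require S to be transitive. The strongest is T.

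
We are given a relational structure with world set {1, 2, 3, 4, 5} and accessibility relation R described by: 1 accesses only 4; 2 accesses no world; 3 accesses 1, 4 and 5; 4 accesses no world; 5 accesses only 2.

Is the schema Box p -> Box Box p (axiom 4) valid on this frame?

The schema 4 characterises exactly the transitive frames.
Transitive: no — 3 R 5 and 5 R 2, but not 3 R 2.

No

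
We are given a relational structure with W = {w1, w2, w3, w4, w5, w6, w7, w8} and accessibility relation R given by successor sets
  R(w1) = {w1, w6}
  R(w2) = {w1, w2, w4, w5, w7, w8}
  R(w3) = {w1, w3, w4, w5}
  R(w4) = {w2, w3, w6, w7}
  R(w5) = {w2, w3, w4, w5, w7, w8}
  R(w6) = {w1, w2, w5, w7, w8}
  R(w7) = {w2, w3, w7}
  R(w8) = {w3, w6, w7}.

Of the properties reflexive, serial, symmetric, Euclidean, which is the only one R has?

Reflexive: no — w4 is not related to itself.
Serial: yes — every world has a successor (e.g. w1 R w1).
Symmetric: no — w2 R w1 but not w1 R w2.
Euclidean: no — w2 R w1 and w2 R w4, but not w1 R w4.
Only serial holds.

serial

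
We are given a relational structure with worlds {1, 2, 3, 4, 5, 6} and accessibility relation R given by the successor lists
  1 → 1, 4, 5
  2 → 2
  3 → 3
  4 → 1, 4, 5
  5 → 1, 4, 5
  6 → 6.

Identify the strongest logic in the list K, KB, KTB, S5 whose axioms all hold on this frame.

Symmetric (axiom B): yes — every pair in R has its reverse in R.
Reflexive (axiom T): yes — every world is R-related to itself.
Euclidean (axiom 5): yes — any two successors of a common world are R-related.
So F validates K, KB, KTB, S5. The strongest is S5.

S5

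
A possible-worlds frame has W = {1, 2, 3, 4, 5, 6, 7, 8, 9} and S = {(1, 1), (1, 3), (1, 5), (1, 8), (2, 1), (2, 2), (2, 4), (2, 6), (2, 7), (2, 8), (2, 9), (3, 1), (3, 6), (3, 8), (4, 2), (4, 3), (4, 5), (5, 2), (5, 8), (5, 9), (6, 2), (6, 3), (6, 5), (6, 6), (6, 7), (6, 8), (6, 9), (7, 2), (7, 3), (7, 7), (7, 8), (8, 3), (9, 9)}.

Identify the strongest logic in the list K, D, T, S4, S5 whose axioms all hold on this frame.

D

Serial (axiom D): yes — every world has a successor (e.g. 1 S 1).
Reflexive (axiom T): no — 3 is not related to itself.
Transitive (axiom 4): no — 1 S 3 and 3 S 6, but not 1 S 6.
Euclidean (axiom 5): no — 1 S 3 and 1 S 5, but not 3 S 5.
So F validates K, D; T would additionally require S to be reflexive. The strongest is D.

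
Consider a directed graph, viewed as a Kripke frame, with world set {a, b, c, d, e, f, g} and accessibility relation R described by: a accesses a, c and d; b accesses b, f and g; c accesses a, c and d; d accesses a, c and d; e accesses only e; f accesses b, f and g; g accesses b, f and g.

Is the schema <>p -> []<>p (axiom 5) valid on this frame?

The schema 5 characterises exactly the Euclidean frames.
Euclidean: yes — any two successors of a common world are R-related.

Yes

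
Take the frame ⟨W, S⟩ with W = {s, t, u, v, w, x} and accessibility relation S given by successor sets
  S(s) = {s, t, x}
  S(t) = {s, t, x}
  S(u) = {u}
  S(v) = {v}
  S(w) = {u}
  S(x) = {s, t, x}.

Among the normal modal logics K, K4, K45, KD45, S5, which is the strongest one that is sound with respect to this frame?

Transitive (axiom 4): yes — every two-step S-path is closed by a direct edge.
Euclidean (axiom 5): yes — any two successors of a common world are S-related.
Serial (axiom D): yes — every world has a successor (e.g. s S s).
Reflexive (axiom T): no — w is not related to itself.
So F validates K, K4, K45, KD45; S5 would additionally require S to be reflexive. The strongest is KD45.

KD45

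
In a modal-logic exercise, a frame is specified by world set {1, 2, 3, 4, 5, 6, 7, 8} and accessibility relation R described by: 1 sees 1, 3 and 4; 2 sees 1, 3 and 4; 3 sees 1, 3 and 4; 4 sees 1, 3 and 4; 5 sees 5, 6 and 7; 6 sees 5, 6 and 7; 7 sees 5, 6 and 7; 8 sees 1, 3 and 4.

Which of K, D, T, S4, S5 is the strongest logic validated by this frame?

D

Serial (axiom D): yes — every world has a successor (e.g. 1 R 1).
Reflexive (axiom T): no — 2 is not related to itself.
Transitive (axiom 4): yes — every two-step R-path is closed by a direct edge.
Euclidean (axiom 5): yes — any two successors of a common world are R-related.
So F validates K, D; T would additionally require R to be reflexive. The strongest is D.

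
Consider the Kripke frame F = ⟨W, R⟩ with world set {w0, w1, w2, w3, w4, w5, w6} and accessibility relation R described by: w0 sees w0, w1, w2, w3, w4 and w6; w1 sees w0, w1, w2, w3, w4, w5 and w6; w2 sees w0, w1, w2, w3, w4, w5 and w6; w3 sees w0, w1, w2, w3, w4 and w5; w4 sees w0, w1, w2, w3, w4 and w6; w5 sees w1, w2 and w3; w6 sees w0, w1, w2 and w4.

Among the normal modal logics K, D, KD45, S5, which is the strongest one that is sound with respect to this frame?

D

Serial (axiom D): yes — every world has a successor (e.g. w0 R w0).
Euclidean (axiom 5): no — w0 R w3 and w0 R w6, but not w3 R w6.
Transitive (axiom 4): no — w0 R w1 and w1 R w5, but not w0 R w5.
Reflexive (axiom T): no — w5 is not related to itself.
So F validates K, D; KD45 would additionally require R to be Euclidean and transitive. The strongest is D.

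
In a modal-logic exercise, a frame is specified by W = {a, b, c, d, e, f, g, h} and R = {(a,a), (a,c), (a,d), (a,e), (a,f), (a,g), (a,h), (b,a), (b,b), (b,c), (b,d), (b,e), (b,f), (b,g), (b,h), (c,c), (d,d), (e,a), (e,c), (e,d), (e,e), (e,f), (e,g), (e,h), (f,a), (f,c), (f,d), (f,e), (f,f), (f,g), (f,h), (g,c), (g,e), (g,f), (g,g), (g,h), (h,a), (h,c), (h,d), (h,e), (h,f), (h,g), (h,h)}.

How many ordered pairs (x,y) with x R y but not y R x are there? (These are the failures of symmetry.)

17

Enumerating: (a,c), (a,d), (a,g), (b,a), (b,c), (b,d), (b,e), (b,f), (b,g), (b,h), (e,c), (e,d), (f,c), (f,d), (g,c), (h,c), (h,d).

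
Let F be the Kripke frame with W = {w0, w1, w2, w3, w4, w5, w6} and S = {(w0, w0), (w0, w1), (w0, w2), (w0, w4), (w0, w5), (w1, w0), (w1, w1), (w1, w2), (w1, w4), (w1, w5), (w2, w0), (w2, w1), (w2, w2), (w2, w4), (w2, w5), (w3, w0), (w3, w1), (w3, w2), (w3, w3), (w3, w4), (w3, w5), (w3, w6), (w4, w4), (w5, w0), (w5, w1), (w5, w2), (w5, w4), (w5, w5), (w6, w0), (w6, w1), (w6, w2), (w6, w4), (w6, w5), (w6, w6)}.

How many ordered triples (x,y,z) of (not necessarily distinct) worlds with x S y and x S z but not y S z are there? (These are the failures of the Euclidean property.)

40

Enumerating: (w0,w4,w0), (w0,w4,w1), (w0,w4,w2), (w0,w4,w5), (w1,w4,w0), (w1,w4,w1), (w1,w4,w2), (w1,w4,w5), (w2,w4,w0), (w2,w4,w1), (w2,w4,w2), (w2,w4,w5), … and 28 more.
Total: 40.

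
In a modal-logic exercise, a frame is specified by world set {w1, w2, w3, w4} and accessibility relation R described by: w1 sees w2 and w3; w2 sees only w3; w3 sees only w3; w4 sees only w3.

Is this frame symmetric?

No

Symmetric: no — w1 R w2 but not w2 R w1.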